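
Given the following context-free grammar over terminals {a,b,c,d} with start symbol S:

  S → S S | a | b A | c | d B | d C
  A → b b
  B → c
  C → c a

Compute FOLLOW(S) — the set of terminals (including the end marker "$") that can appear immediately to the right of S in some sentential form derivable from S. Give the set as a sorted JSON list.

FIRST sets, iterate to fixpoint:
[1]
  A via A→b b: +{b}
  B via B→c: +{c}
  C via C→c a: +{c}
  S via S→a: +{a}
  S via S→b A: +{b}
  S via S→c: +{c}
  S via S→d B: +{d}
  S: {a,b,c,d}  A: {b}  B: {c}  C: {c}
[2] (stable)
  S: {a,b,c,d}  A: {b}  B: {c}  C: {c}

Compute FOLLOW by fixpoint:
seed FOLLOW(S) with $
[1]
  S→S S: FOLLOW(S) ⊇ FIRST(S) = {a,b,c,d}; new: +{a,b,c,d}
  S→b A: FOLLOW(A) ⊇ FOLLOW(S) ⊇ {$,a,b,c,d}; new: +{$,a,b,c,d}
  S→d B: FOLLOW(B) ⊇ FOLLOW(S) ⊇ {$,a,b,c,d}; new: +{$,a,b,c,d}
  S→d C: FOLLOW(C) ⊇ FOLLOW(S) ⊇ {$,a,b,c,d}; new: +{$,a,b,c,d}
  FOLLOW[S]={$,a,b,c,d}  FOLLOW[A]={$,a,b,c,d}  FOLLOW[B]={$,a,b,c,d}  FOLLOW[C]={$,a,b,c,d}
[2] (no change)
  FOLLOW[S]={$,a,b,c,d}  FOLLOW[A]={$,a,b,c,d}  FOLLOW[B]={$,a,b,c,d}  FOLLOW[C]={$,a,b,c,d}

FOLLOW(S) = ["$", "a", "b", "c", "d"]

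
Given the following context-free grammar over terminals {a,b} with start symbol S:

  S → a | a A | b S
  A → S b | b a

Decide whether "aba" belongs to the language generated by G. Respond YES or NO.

Convert to CNF:
  S -> T0 S | T1 A | a
  A -> S T0 | T0 T1
  T0 -> b
  T1 -> a

Fill CYK table bottom-up:
  [0..0]={S,T1}  "a"  orig:{S}
  [1..1]={T0}  "b"  orig:{}
  [2..2]={S,T1}  "a"  orig:{S}
  [0..1]={A}  "ab"
  [1..2]={A,S}  "ba"
  [0..2]={S}  "aba"

S ∈ T[0,2] ⇒ YES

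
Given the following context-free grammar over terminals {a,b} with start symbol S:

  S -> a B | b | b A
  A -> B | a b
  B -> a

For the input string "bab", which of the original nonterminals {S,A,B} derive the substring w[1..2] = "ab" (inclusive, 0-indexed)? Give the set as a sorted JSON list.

Convert to CNF:
  S -> T0 B | T1 A | b
  A -> T0 T1 | a
  B -> a
  T0 -> a
  T1 -> b

CYK fill (cells [i..j] with 1 ≤ i ≤ j ≤ 2 only):
  T[1,1] 'a' = {A,B,T0}  orig:{A,B}
  T[2,2] 'b' = {S,T1}  orig:{S}
  T[1,2] 'ab' = {A}

Original NTs in T[1,2] deriving "ab": ["A"]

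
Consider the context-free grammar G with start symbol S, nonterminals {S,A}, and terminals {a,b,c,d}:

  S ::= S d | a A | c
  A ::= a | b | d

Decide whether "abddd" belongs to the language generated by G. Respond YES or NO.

CNF form of G:
  S -> S T0 | T1 A | c
  A -> a | b | d
  T0 -> d
  T1 -> a

CYK table (by increasing span):
  cell(0,0) a: {A,T1}  orig:{A}
  cell(1,1) b: {A}
  cell(2,2) d: {A,T0}  orig:{A}
  cell(3,3) d: {A,T0}  orig:{A}
  cell(4,4) d: {A,T0}  orig:{A}
  cell(0,1) ab: {S}
  cell(1,2) bd: ∅
  cell(2,3) dd: ∅
  cell(3,4) dd: ∅
  cell(0,2) abd: {S}
  cell(1,3) bdd: ∅
  cell(2,4) ddd: ∅
  cell(0,3) abdd: {S}
  cell(1,4) bddd: ∅
  cell(0,4) abddd: {S}

S ∈ T[0,4] ⇒ YES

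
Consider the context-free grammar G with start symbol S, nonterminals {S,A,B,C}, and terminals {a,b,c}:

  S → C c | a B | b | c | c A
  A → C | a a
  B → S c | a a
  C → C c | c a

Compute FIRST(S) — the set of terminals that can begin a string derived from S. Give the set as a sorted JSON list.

Compute FIRST by fixpoint:
iter 1:
  A via A→a a: +{a}
  B via B→a a: +{a}
  C via C→c a: +{c}
  S via S→C c: +{c}
  S via S→a B: +{a}
  S via S→b: +{b}
  FIRST[S]={a,b,c}  FIRST[A]={a}  FIRST[B]={a}  FIRST[C]={c}
iter 2:
  A via A→C: +{c}
  B via B→S c: +{b,c}
  FIRST[S]={a,b,c}  FIRST[A]={a,c}  FIRST[B]={a,b,c}  FIRST[C]={c}
iter 3: — fixpoint
  FIRST[S]={a,b,c}  FIRST[A]={a,c}  FIRST[B]={a,b,c}  FIRST[C]={c}

FIRST(S) = ["a", "b", "c"]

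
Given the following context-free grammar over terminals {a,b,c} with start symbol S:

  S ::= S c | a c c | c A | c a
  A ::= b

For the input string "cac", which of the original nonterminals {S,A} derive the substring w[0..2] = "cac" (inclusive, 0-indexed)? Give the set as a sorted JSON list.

Convert to CNF:
  S -> S T0 | T0 A | T0 T1 | T1 X2
  A -> b
  T0 -> c
  T1 -> a
  X2 -> T0 T0

CYK fill — only the sub-triangle for w[0..2]:
  [0..0]={T0}  "c"  orig:{}
  [1..1]={T1}  "a"  orig:{}
  [2..2]={T0}  "c"  orig:{}
  [0..1]={S}  "ca"
  [1..2]=∅  "ac"
  [0..2]={S}  "cac"

Original NTs in T[0,2] deriving "cac": ["S"]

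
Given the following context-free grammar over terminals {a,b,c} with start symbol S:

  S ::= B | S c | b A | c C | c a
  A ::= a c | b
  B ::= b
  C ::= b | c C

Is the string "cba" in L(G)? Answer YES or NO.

CNF form of G:
  S -> S T1 | T1 C | T1 T0 | T2 A | b
  A -> T0 T1 | b
  B -> b
  C -> T1 C | b
  T0 -> a
  T1 -> c
  T2 -> b

Fill CYK table bottom-up:
  cell(0,0) c: {T1}  orig:{}
  cell(1,1) b: {A,B,C,S,T2}  orig:{A,B,C,S}
  cell(2,2) a: {T0}  orig:{}
  cell(0,1) cb: {C,S}
  cell(1,2) ba: ∅
  cell(0,2) cba: ∅

S ∉ T[0,2] ⇒ NO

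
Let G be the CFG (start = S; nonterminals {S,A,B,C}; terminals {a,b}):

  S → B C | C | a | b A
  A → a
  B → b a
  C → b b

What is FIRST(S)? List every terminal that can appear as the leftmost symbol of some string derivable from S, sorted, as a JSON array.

FIRST sets, iterate to fixpoint:
iter 1:
  A via A→a: +{a}
  B via B→b a: +{b}
  C via C→b b: +{b}
  S via S→B C: +{b}
  S via S→a: +{a}
  FIRST[S]={a,b}  FIRST[A]={a}  FIRST[B]={b}  FIRST[C]={b}
iter 2: (stable)
  FIRST[S]={a,b}  FIRST[A]={a}  FIRST[B]={b}  FIRST[C]={b}

FIRST(S) = ["a", "b"]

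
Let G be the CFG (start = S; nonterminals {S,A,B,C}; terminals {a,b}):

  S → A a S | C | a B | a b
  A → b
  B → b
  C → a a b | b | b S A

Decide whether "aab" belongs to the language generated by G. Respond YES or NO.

Convert to CNF:
  S -> A X4 | T0 B | T0 T1 | T0 X5 | T1 X6 | b
  A -> b
  B -> b
  C -> T0 X2 | T1 X3 | b
  T0 -> a
  T1 -> b
  X2 -> T0 T1
  X3 -> S A
  X4 -> T0 S
  X5 -> T0 T1
  X6 -> S A

Fill CYK table bottom-up:
  cell(0,0) a: {T0}  orig:{}
  cell(1,1) a: {T0}  orig:{}
  cell(2,2) b: {A,B,C,S,T1}  orig:{A,B,C,S}
  cell(0,1) aa: ∅
  cell(1,2) ab: {S,X2,X4,X5}  orig:{S}
  cell(0,2) aab: {C,S,X4}  orig:{C,S}

S ∈ T[0,2] ⇒ YES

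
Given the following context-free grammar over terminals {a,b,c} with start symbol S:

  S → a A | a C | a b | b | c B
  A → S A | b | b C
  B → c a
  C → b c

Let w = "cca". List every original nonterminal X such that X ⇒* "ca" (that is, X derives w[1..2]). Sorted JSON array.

CNF form of G:
  S -> T1 B | T2 A | T2 C | T2 T0 | b
  A -> S A | T0 C | b
  B -> T1 T2
  C -> T0 T1
  T0 -> b
  T1 -> c
  T2 -> a

Fill CYK table bottom-up, restricted to cells inside w[1..2]:
  T[1,1] 'c' = {T1}  orig:{}
  T[2,2] 'a' = {T2}  orig:{}
  T[1,2] 'ca' = {B}

Original NTs in T[1,2] deriving "ca": ["B"]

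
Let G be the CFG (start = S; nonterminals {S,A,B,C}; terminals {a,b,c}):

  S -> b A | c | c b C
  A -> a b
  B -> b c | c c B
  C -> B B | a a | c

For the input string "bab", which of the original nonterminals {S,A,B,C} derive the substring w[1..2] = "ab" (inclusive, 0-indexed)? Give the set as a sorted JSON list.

CNF form of G:
  S -> T1 A | T2 X4 | c
  A -> T0 T1
  B -> T1 T2 | T2 X3
  C -> B B | T0 T0 | c
  T0 -> a
  T1 -> b
  T2 -> c
  X3 -> T2 B
  X4 -> T1 C

CYK table (by increasing span), restricted to cells inside w[1..2]:
  T[1,1] 'a' = {T0}  orig:{}
  T[2,2] 'b' = {T1}  orig:{}
  T[1,2] 'ab' = {A}

Original NTs in T[1,2] deriving "ab": ["A"]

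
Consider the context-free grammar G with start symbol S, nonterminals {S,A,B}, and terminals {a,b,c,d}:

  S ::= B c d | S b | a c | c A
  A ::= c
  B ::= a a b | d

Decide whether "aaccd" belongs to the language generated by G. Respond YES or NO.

CNF form of G:
  S -> B X5 | S T1 | T0 T2 | T2 A
  A -> c
  B -> T0 X4 | d
  T0 -> a
  T1 -> b
  T2 -> c
  T3 -> d
  X4 -> T0 T1
  X5 -> T2 T3

CYK table (by increasing span):
  T[0,0] 'a' = {T0}  orig:{}
  T[1,1] 'a' = {T0}  orig:{}
  T[2,2] 'c' = {A,T2}  orig:{A}
  T[3,3] 'c' = {A,T2}  orig:{A}
  T[4,4] 'd' = {B,T3}  orig:{B}
  T[0,1] 'aa' = ∅
  T[1,2] 'ac' = {S}
  T[2,3] 'cc' = {S}
  T[3,4] 'cd' = {X5}  orig:{}
  T[0,2] 'aac' = ∅
  T[1,3] 'acc' = ∅
  T[2,4] 'ccd' = ∅
  T[0,3] 'aacc' = ∅
  T[1,4] 'accd' = ∅
  T[0,4] 'aaccd' = ∅

S ∉ T[0,4] ⇒ NO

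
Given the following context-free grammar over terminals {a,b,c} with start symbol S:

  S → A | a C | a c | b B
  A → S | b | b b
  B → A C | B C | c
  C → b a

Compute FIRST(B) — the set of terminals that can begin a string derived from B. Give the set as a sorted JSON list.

FIRST sets, iterate to fixpoint:
round 1:
  A via A→b: +{b}
  B via B→A C: +{b}
  B via B→c: +{c}
  C via C→b a: +{b}
  S via S→A: +{b}
  S via S→a C: +{a}
  FIRST[S]={a,b}  FIRST[A]={b}  FIRST[B]={b,c}  FIRST[C]={b}
round 2:
  A via A→S: +{a}
  B via B→A C: +{a}
  FIRST[S]={a,b}  FIRST[A]={a,b}  FIRST[B]={a,b,c}  FIRST[C]={b}
round 3: done
  FIRST[S]={a,b}  FIRST[A]={a,b}  FIRST[B]={a,b,c}  FIRST[C]={b}

FIRST(B) = ["a", "b", "c"]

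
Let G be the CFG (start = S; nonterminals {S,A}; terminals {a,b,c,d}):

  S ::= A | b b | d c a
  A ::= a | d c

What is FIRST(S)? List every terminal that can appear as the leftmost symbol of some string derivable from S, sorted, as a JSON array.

FIRST iteration:
iter 1:
  A via A→a: +{a}
  A via A→d c: +{d}
  S via S→A: +{a,d}
  S via S→b b: +{b}
  S: {a,b,d}  A: {a,d}
iter 2: (stable)
  S: {a,b,d}  A: {a,d}

FIRST(S) = ["a", "b", "d"]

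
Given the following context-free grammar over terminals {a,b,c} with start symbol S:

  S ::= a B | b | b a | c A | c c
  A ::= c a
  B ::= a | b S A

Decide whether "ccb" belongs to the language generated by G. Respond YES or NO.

CNF form of G:
  S -> T0 A | T0 T0 | T1 B | T2 T1 | b
  A -> T0 T1
  B -> T2 X3 | a
  T0 -> c
  T1 -> a
  T2 -> b
  X3 -> S A

Fill CYK table bottom-up:
  [0..0]={T0}  "c"  orig:{}
  [1..1]={T0}  "c"  orig:{}
  [2..2]={S,T2}  "b"  orig:{S}
  [0..1]={S}  "cc"
  [1..2]=∅  "cb"
  [0..2]=∅  "ccb"

S ∉ T[0,2] ⇒ NO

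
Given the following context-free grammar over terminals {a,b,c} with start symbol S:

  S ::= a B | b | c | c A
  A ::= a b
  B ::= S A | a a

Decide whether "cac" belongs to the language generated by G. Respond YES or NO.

Convert to CNF:
  S -> T0 B | T2 A | b | c
  A -> T0 T1
  B -> S A | T0 T0
  T0 -> a
  T1 -> b
  T2 -> c

Fill CYK table bottom-up:
  [0..0]={S,T2}  "c"  orig:{S}
  [1..1]={T0}  "a"  orig:{}
  [2..2]={S,T2}  "c"  orig:{S}
  [0..1]=∅  "ca"
  [1..2]=∅  "ac"
  [0..2]=∅  "cac"

S ∉ T[0,2] ⇒ NO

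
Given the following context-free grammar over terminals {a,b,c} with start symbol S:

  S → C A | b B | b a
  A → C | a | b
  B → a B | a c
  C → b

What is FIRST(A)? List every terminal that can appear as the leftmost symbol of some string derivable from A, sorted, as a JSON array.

FIRST iteration:
round 1:
  A via A→a: +{a}
  A via A→b: +{b}
  B via B→a B: +{a}
  C via C→b: +{b}
  S via S→C A: +{b}
  FIRST[S]={b}  FIRST[A]={a,b}  FIRST[B]={a}  FIRST[C]={b}
round 2: done
  FIRST[S]={b}  FIRST[A]={a,b}  FIRST[B]={a}  FIRST[C]={b}

FIRST(A) = ["a", "b"]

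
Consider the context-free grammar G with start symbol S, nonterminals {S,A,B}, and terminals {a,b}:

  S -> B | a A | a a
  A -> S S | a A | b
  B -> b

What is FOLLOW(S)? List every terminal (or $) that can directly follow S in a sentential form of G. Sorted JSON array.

FIRST sets, iterate to fixpoint:
iter 1:
  A via A→a A: +{a}
  A via A→b: +{b}
  B via B→b: +{b}
  S via S→B: +{b}
  S via S→a A: +{a}
  FIRST[S]={a,b}  FIRST[A]={a,b}  FIRST[B]={b}
iter 2: (no change)
  FIRST[S]={a,b}  FIRST[A]={a,b}  FIRST[B]={b}

Compute FOLLOW by fixpoint:
FOLLOW(S) := {$}
round 1:
  A→S S: FOLLOW(S) ⊇ FIRST(S) = {a,b}; new: +{a,b}
  S→B: FOLLOW(B) ⊇ FOLLOW(S) ⊇ {$,a,b}; new: +{$,a,b}
  S→a A: FOLLOW(A) ⊇ FOLLOW(S) ⊇ {$,a,b}; new: +{$,a,b}
  FOLLOW(S)={$,a,b}  FOLLOW(A)={$,a,b}  FOLLOW(B)={$,a,b}
round 2: done
  FOLLOW(S)={$,a,b}  FOLLOW(A)={$,a,b}  FOLLOW(B)={$,a,b}

FOLLOW(S) = ["$", "a", "b"]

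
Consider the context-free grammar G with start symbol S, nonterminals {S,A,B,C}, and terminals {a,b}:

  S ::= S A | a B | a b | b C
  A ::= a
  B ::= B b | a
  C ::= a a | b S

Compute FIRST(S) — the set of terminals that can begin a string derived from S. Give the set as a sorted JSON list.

FIRST sets, iterate to fixpoint:
round 1:
  A via A→a: +{a}
  B via B→a: +{a}
  C via C→a a: +{a}
  C via C→b S: +{b}
  S via S→a B: +{a}
  S via S→b C: +{b}
  FIRST[S]={a,b}  FIRST[A]={a}  FIRST[B]={a}  FIRST[C]={a,b}
round 2: — fixpoint
  FIRST[S]={a,b}  FIRST[A]={a}  FIRST[B]={a}  FIRST[C]={a,b}

FIRST(S) = ["a", "b"]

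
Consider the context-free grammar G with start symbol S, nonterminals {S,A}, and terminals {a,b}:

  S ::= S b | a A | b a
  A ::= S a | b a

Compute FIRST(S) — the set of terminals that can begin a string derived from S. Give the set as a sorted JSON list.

FIRST sets, iterate to fixpoint:
iter 1:
  A via A→b a: +{b}
  S via S→a A: +{a}
  S via S→b a: +{b}
  S: {a,b}  A: {b}
iter 2:
  A via A→S a: +{a}
  S: {a,b}  A: {a,b}
iter 3: done
  S: {a,b}  A: {a,b}

FIRST(S) = ["a", "b"]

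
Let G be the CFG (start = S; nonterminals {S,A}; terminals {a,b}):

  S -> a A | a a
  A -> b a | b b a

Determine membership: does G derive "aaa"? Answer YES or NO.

CNF form of G:
  S -> T1 A | T1 T1
  A -> T0 T1 | T0 X2
  T0 -> b
  T1 -> a
  X2 -> T0 T1

Fill CYK table bottom-up:
  [0..0]={T1}  "a"  orig:{}
  [1..1]={T1}  "a"  orig:{}
  [2..2]={T1}  "a"  orig:{}
  [0..1]={S}  "aa"
  [1..2]={S}  "aa"
  [0..2]=∅  "aaa"

S ∉ T[0,2] ⇒ NO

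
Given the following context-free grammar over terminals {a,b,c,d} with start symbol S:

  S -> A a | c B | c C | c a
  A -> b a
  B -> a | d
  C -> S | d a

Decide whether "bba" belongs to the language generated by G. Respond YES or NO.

CNF form of G:
  S -> A T1 | T2 B | T2 C | T2 T1
  A -> T0 T1
  B -> a | d
  C -> A T1 | T2 B | T2 C | T2 T1 | T3 T1
  T0 -> b
  T1 -> a
  T2 -> c
  T3 -> d

Fill CYK table bottom-up:
  T[0,0] 'b' = {T0}  orig:{}
  T[1,1] 'b' = {T0}  orig:{}
  T[2,2] 'a' = {B,T1}  orig:{B}
  T[0,1] 'bb' = ∅
  T[1,2] 'ba' = {A}
  T[0,2] 'bba' = ∅

S ∉ T[0,2] ⇒ NO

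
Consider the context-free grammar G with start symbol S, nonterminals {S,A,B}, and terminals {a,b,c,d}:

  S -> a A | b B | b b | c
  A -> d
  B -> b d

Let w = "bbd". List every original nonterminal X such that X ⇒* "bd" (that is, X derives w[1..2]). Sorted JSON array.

CNF form of G:
  S -> T0 B | T0 T0 | T2 A | c
  A -> d
  B -> T0 T1
  T0 -> b
  T1 -> d
  T2 -> a

CYK fill (cells [i..j] with 1 ≤ i ≤ j ≤ 2 only):
  T[1,1] 'b' = {T0}  orig:{}
  T[2,2] 'd' = {A,T1}  orig:{A}
  T[1,2] 'bd' = {B}

Original NTs in T[1,2] deriving "bd": ["B"]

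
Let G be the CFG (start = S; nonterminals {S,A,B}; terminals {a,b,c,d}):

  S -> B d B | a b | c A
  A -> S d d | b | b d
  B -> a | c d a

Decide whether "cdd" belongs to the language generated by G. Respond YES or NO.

Convert to CNF:
  S -> B X6 | T2 A | T3 T1
  A -> S X4 | T1 T0 | b
  B -> T2 X5 | a
  T0 -> d
  T1 -> b
  T2 -> c
  T3 -> a
  X4 -> T0 T0
  X5 -> T0 T3
  X6 -> T0 B

Fill CYK table bottom-up:
  T[0,0] 'c' = {T2}  orig:{}
  T[1,1] 'd' = {T0}  orig:{}
  T[2,2] 'd' = {T0}  orig:{}
  T[0,1] 'cd' = ∅
  T[1,2] 'dd' = {X4}  orig:{}
  T[0,2] 'cdd' = ∅

S ∉ T[0,2] ⇒ NO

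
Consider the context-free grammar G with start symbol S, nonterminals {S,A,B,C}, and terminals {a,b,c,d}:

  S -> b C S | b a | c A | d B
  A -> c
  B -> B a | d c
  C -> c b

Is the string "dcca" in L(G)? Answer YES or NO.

Convert to CNF:
  S -> T1 B | T2 A | T3 T0 | T3 X4
  A -> c
  B -> B T0 | T1 T2
  C -> T2 T3
  T0 -> a
  T1 -> d
  T2 -> c
  T3 -> b
  X4 -> C S

CYK table (by increasing span):
  [0..0]={T1}  "d"  orig:{}
  [1..1]={A,T2}  "c"  orig:{A}
  [2..2]={A,T2}  "c"  orig:{A}
  [3..3]={T0}  "a"  orig:{}
  [0..1]={B}  "dc"
  [1..2]={S}  "cc"
  [2..3]=∅  "ca"
  [0..2]=∅  "dcc"
  [1..3]=∅  "cca"
  [0..3]=∅  "dcca"

S ∉ T[0,3] ⇒ NO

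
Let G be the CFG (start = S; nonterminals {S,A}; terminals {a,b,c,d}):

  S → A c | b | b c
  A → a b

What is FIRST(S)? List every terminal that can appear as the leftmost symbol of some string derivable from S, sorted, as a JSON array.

FIRST sets, iterate to fixpoint:
iter 1:
  A via A→a b: +{a}
  S via S→A c: +{a}
  S via S→b: +{b}
  FIRST(S)={a,b}  FIRST(A)={a}
iter 2: (no change)
  FIRST(S)={a,b}  FIRST(A)={a}

FIRST(S) = ["a", "b"]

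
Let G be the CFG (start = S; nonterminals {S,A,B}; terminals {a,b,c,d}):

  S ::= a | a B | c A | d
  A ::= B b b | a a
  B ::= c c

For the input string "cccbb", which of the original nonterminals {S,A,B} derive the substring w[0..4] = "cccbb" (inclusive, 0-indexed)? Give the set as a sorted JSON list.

Convert to CNF:
  S -> T1 B | T2 A | a | d
  A -> B X3 | T1 T1
  B -> T2 T2
  T0 -> b
  T1 -> a
  T2 -> c
  X3 -> T0 T0

Fill CYK table bottom-up (cells [i..j] with 0 ≤ i ≤ j ≤ 4 only):
  [0..0]={T2}  "c"  orig:{}
  [1..1]={T2}  "c"  orig:{}
  [2..2]={T2}  "c"  orig:{}
  [3..3]={T0}  "b"  orig:{}
  [4..4]={T0}  "b"  orig:{}
  [0..1]={B}  "cc"
  [1..2]={B}  "cc"
  [2..3]=∅  "cb"
  [3..4]={X3}  "bb"  orig:{}
  [0..2]=∅  "ccc"
  [1..3]=∅  "ccb"
  [2..4]=∅  "cbb"
  [0..3]=∅  "cccb"
  [1..4]={A}  "ccbb"
  [0..4]={S}  "cccbb"

Original NTs in T[0,4] deriving "cccbb": ["S"]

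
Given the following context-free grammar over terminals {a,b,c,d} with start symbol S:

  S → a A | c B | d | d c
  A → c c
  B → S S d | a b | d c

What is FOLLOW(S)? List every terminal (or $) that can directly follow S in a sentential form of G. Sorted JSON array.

FIRST sets, iterate to fixpoint:
[1]
  A via A→c c: +{c}
  B via B→a b: +{a}
  B via B→d c: +{d}
  S via S→a A: +{a}
  S via S→c B: +{c}
  S via S→d: +{d}
  FIRST(S)={a,c,d}  FIRST(A)={c}  FIRST(B)={a,d}
[2]
  B via B→S S d: +{c}
  FIRST(S)={a,c,d}  FIRST(A)={c}  FIRST(B)={a,c,d}
[3] — fixpoint
  FIRST(S)={a,c,d}  FIRST(A)={c}  FIRST(B)={a,c,d}

Compute FOLLOW by fixpoint:
seed FOLLOW(S) with $
round 1:
  B→S S d: FOLLOW(S) ⊇ FIRST(S) = {a,c,d}; new: +{a,c,d}
  S→a A: FOLLOW(A) ⊇ FOLLOW(S) ⊇ {$,a,c,d}; new: +{$,a,c,d}
  S→c B: FOLLOW(B) ⊇ FOLLOW(S) ⊇ {$,a,c,d}; new: +{$,a,c,d}
  S: {$,a,c,d}  A: {$,a,c,d}  B: {$,a,c,d}
round 2: — fixpoint
  S: {$,a,c,d}  A: {$,a,c,d}  B: {$,a,c,d}

FOLLOW(S) = ["$", "a", "c", "d"]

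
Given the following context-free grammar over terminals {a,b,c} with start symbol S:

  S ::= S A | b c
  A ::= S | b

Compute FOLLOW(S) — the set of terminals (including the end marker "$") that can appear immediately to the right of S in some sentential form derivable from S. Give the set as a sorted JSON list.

FIRST sets, iterate to fixpoint:
pass 1:
  A via A→b: +{b}
  S via S→b c: +{b}
  FIRST(S)={b}  FIRST(A)={b}
pass 2: (stable)
  FIRST(S)={b}  FIRST(A)={b}

FOLLOW sets:
seed FOLLOW(S) with $
[1]
  S→S A: FOLLOW(S) ⊇ FIRST(A) = {b}; new: +{b}
  S→S A: FOLLOW(A) ⊇ FOLLOW(S) ⊇ {$,b}; new: +{$,b}
  S: {$,b}  A: {$,b}
[2] (no change)
  S: {$,b}  A: {$,b}

FOLLOW(S) = ["$", "b"]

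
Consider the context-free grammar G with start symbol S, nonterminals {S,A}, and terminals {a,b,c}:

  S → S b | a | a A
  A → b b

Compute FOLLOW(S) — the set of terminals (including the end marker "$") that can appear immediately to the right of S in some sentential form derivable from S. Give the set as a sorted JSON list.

FIRST iteration:
iter 1:
  A via A→b b: +{b}
  S via S→a: +{a}
  FIRST(S)={a}  FIRST(A)={b}
iter 2: (stable)
  FIRST(S)={a}  FIRST(A)={b}

FOLLOW sets:
initialize: $ ∈ FOLLOW(S)
[1]
  S→S b: FOLLOW(S) ⊇ FIRST(b) = {b}; new: +{b}
  S→a A: FOLLOW(A) ⊇ FOLLOW(S) ⊇ {$,b}; new: +{$,b}
  FOLLOW[S]={$,b}  FOLLOW[A]={$,b}
[2] (stable)
  FOLLOW[S]={$,b}  FOLLOW[A]={$,b}

FOLLOW(S) = ["$", "b"]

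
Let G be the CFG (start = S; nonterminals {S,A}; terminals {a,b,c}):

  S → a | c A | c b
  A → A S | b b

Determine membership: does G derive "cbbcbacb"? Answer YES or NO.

Convert to CNF:
  S -> T1 A | T1 T0 | a
  A -> A S | T0 T0
  T0 -> b
  T1 -> c

CYK table (by increasing span):
  [0..0]={T1}  "c"  orig:{}
  [1..1]={T0}  "b"  orig:{}
  [2..2]={T0}  "b"  orig:{}
  [3..3]={T1}  "c"  orig:{}
  [4..4]={T0}  "b"  orig:{}
  [5..5]={S}  "a"
  [6..6]={T1}  "c"  orig:{}
  [7..7]={T0}  "b"  orig:{}
  [0..1]={S}  "cb"
  [1..2]={A}  "bb"
  [2..3]=∅  "bc"
  [3..4]={S}  "cb"
  [4..5]=∅  "ba"
  [5..6]=∅  "ac"
  [6..7]={S}  "cb"
  [0..2]={S}  "cbb"
  [1..3]=∅  "bbc"
  [2..4]=∅  "bcb"
  [3..5]=∅  "cba"
  [4..6]=∅  "bac"
  [5..7]=∅  "acb"
  [0..3]=∅  "cbbc"
  [1..4]={A}  "bbcb"
  [2..5]=∅  "bcba"
  [3..6]=∅  "cbac"
  [4..7]=∅  "bacb"
  [0..4]={S}  "cbbcb"
  [1..5]={A}  "bbcba"
  [2..6]=∅  "bcbac"
  [3..7]=∅  "cbacb"
  [0..5]={S}  "cbbcba"
  [1..6]=∅  "bbcbac"
  [2..7]=∅  "bcbacb"
  [0..6]=∅  "cbbcbac"
  [1..7]={A}  "bbcbacb"
  [0..7]={S}  "cbbcbacb"

S ∈ T[0,7] ⇒ YES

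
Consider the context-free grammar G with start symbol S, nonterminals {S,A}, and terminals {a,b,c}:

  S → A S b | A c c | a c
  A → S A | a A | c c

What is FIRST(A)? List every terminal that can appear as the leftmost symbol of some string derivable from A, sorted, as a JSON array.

FIRST iteration:
round 1:
  A via A→a A: +{a}
  A via A→c c: +{c}
  S via S→A S b: +{a,c}
  FIRST(S)={a,c}  FIRST(A)={a,c}
round 2: — fixpoint
  FIRST(S)={a,c}  FIRST(A)={a,c}

FIRST(A) = ["a", "c"]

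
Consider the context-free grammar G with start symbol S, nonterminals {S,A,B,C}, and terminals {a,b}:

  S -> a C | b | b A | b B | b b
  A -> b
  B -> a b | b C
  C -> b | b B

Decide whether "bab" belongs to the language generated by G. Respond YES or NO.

CNF form of G:
  S -> T0 C | T1 A | T1 B | T1 T1 | b
  A -> b
  B -> T0 T1 | T1 C
  C -> T1 B | b
  T0 -> a
  T1 -> b

CYK table (by increasing span):
  [0..0]={A,C,S,T1}  "b"  orig:{A,C,S}
  [1..1]={T0}  "a"  orig:{}
  [2..2]={A,C,S,T1}  "b"  orig:{A,C,S}
  [0..1]=∅  "ba"
  [1..2]={B,S}  "ab"
  [0..2]={C,S}  "bab"

S ∈ T[0,2] ⇒ YES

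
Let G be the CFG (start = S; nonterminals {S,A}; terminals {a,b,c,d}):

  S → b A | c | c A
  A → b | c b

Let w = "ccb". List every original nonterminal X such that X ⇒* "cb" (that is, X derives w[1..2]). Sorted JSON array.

Convert to CNF:
  S -> T0 A | T1 A | c
  A -> T0 T1 | b
  T0 -> c
  T1 -> b

Fill CYK table bottom-up (cells [i..j] with 1 ≤ i ≤ j ≤ 2 only):
  T[1,1] 'c' = {S,T0}  orig:{S}
  T[2,2] 'b' = {A,T1}  orig:{A}
  T[1,2] 'cb' = {A,S}

Original NTs in T[1,2] deriving "cb": ["A", "S"]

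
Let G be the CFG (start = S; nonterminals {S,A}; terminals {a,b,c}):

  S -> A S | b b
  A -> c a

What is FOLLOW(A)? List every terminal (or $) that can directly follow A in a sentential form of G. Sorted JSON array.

FIRST sets, iterate to fixpoint:
iter 1:
  A via A→c a: +{c}
  S via S→A S: +{c}
  S via S→b b: +{b}
  FIRST(S)={b,c}  FIRST(A)={c}
iter 2: done
  FIRST(S)={b,c}  FIRST(A)={c}

FOLLOW iteration:
FOLLOW(S) := {$}
round 1:
  S→A S: FOLLOW(A) ⊇ FIRST(S) = {b,c}; new: +{b,c}
  FOLLOW[S]={$}  FOLLOW[A]={b,c}
round 2: (no change)
  FOLLOW[S]={$}  FOLLOW[A]={b,c}

FOLLOW(A) = ["b", "c"]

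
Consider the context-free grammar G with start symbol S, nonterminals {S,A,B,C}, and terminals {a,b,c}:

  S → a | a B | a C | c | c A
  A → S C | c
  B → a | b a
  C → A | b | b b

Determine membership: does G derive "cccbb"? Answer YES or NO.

CNF form of G:
  S -> T1 B | T1 C | T2 A | a | c
  A -> S C | c
  B -> T0 T1 | a
  C -> S C | T0 T0 | b | c
  T0 -> b
  T1 -> a
  T2 -> c

CYK table (by increasing span):
  T[0,0] 'c' = {A,C,S,T2}  orig:{A,C,S}
  T[1,1] 'c' = {A,C,S,T2}  orig:{A,C,S}
  T[2,2] 'c' = {A,C,S,T2}  orig:{A,C,S}
  T[3,3] 'b' = {C,T0}  orig:{C}
  T[4,4] 'b' = {C,T0}  orig:{C}
  T[0,1] 'cc' = {A,C,S}
  T[1,2] 'cc' = {A,C,S}
  T[2,3] 'cb' = {A,C}
  T[3,4] 'bb' = {C}
  T[0,2] 'ccc' = {A,C,S}
  T[1,3] 'ccb' = {A,C,S}
  T[2,4] 'cbb' = {A,C}
  T[0,3] 'cccb' = {A,C,S}
  T[1,4] 'ccbb' = {A,C,S}
  T[0,4] 'cccbb' = {A,C,S}

S ∈ T[0,4] ⇒ YES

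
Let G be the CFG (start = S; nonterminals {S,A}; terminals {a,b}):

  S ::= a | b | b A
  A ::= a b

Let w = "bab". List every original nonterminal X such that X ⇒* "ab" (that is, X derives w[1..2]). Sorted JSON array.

CNF form of G:
  S -> T1 A | a | b
  A -> T0 T1
  T0 -> a
  T1 -> b

CYK table (by increasing span) (cells [i..j] with 1 ≤ i ≤ j ≤ 2 only):
  [1..1]={S,T0}  "a"  orig:{S}
  [2..2]={S,T1}  "b"  orig:{S}
  [1..2]={A}  "ab"

Original NTs in T[1,2] deriving "ab": ["A"]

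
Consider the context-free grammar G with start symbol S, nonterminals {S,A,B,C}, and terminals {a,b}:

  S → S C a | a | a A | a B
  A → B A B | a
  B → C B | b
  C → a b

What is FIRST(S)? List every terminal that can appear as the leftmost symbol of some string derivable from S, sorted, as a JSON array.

FIRST iteration:
pass 1:
  A via A→a: +{a}
  B via B→b: +{b}
  C via C→a b: +{a}
  S via S→a: +{a}
  S: {a}  A: {a}  B: {b}  C: {a}
pass 2:
  A via A→B A B: +{b}
  B via B→C B: +{a}
  S: {a}  A: {a,b}  B: {a,b}  C: {a}
pass 3: — fixpoint
  S: {a}  A: {a,b}  B: {a,b}  C: {a}

FIRST(S) = ["a"]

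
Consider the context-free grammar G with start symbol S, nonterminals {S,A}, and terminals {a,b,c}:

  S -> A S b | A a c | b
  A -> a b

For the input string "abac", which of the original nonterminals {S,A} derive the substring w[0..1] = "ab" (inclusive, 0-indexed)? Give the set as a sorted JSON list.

Convert to CNF:
  S -> A X3 | A X4 | b
  A -> T0 T1
  T0 -> a
  T1 -> b
  T2 -> c
  X3 -> S T1
  X4 -> T0 T2

Fill CYK table bottom-up (cells [i..j] with 0 ≤ i ≤ j ≤ 1 only):
  cell(0,0) a: {T0}  orig:{}
  cell(1,1) b: {S,T1}  orig:{S}
  cell(0,1) ab: {A}

Original NTs in T[0,1] deriving "ab": ["A"]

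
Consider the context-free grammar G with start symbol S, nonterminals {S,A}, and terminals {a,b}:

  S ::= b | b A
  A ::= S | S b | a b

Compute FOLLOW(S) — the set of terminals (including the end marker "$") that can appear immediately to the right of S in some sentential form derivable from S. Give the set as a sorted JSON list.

FIRST sets, iterate to fixpoint:
pass 1:
  A via A→a b: +{a}
  S via S→b: +{b}
  FIRST(S)={b}  FIRST(A)={a}
pass 2:
  A via A→S: +{b}
  FIRST(S)={b}  FIRST(A)={a,b}
pass 3: (stable)
  FIRST(S)={b}  FIRST(A)={a,b}

Compute FOLLOW by fixpoint:
seed FOLLOW(S) with $
round 1:
  A→S b: FOLLOW(S) ⊇ FIRST(b) = {b}; new: +{b}
  S→b A: FOLLOW(A) ⊇ FOLLOW(S) ⊇ {$,b}; new: +{$,b}
  S: {$,b}  A: {$,b}
round 2: (no change)
  S: {$,b}  A: {$,b}

FOLLOW(S) = ["$", "b"]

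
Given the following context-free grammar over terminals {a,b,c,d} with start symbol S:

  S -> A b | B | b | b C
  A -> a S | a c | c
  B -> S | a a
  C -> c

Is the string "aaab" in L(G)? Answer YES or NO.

CNF form of G:
  S -> A T2 | T0 T0 | T2 C | b
  A -> T0 S | T0 T1 | c
  B -> A T2 | T0 T0 | T2 C | b
  C -> c
  T0 -> a
  T1 -> c
  T2 -> b

CYK table (by increasing span):
  cell(0,0) a: {T0}  orig:{}
  cell(1,1) a: {T0}  orig:{}
  cell(2,2) a: {T0}  orig:{}
  cell(3,3) b: {B,S,T2}  orig:{B,S}
  cell(0,1) aa: {B,S}
  cell(1,2) aa: {B,S}
  cell(2,3) ab: {A}
  cell(0,2) aaa: {A}
  cell(1,3) aab: ∅
  cell(0,3) aaab: {B,S}

S ∈ T[0,3] ⇒ YES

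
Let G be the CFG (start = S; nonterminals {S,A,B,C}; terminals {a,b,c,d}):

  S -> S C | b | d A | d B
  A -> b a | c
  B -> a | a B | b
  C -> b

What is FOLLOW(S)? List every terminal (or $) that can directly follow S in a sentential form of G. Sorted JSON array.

FIRST sets, iterate to fixpoint:
[1]
  A via A→b a: +{b}
  A via A→c: +{c}
  B via B→a: +{a}
  B via B→b: +{b}
  C via C→b: +{b}
  S via S→b: +{b}
  S via S→d A: +{d}
  FIRST(S)={b,d}  FIRST(A)={b,c}  FIRST(B)={a,b}  FIRST(C)={b}
[2] (no change)
  FIRST(S)={b,d}  FIRST(A)={b,c}  FIRST(B)={a,b}  FIRST(C)={b}

FOLLOW sets:
FOLLOW(S) := {$}
round 1:
  S→S C: FOLLOW(S) ⊇ FIRST(C) = {b}; new: +{b}
  S→S C: FOLLOW(C) ⊇ FOLLOW(S) ⊇ {$,b}; new: +{$,b}
  S→d A: FOLLOW(A) ⊇ FOLLOW(S) ⊇ {$,b}; new: +{$,b}
  S→d B: FOLLOW(B) ⊇ FOLLOW(S) ⊇ {$,b}; new: +{$,b}
  FOLLOW(S)={$,b}  FOLLOW(A)={$,b}  FOLLOW(B)={$,b}  FOLLOW(C)={$,b}
round 2: (stable)
  FOLLOW(S)={$,b}  FOLLOW(A)={$,b}  FOLLOW(B)={$,b}  FOLLOW(C)={$,b}

FOLLOW(S) = ["$", "b"]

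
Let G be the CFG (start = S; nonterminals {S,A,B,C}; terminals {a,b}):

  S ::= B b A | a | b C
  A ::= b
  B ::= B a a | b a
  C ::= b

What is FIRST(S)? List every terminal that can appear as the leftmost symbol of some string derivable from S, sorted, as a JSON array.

FIRST iteration:
round 1:
  A via A→b: +{b}
  B via B→b a: +{b}
  C via C→b: +{b}
  S via S→B b A: +{b}
  S via S→a: +{a}
  FIRST(S)={a,b}  FIRST(A)={b}  FIRST(B)={b}  FIRST(C)={b}
round 2: (no change)
  FIRST(S)={a,b}  FIRST(A)={b}  FIRST(B)={b}  FIRST(C)={b}

FIRST(S) = ["a", "b"]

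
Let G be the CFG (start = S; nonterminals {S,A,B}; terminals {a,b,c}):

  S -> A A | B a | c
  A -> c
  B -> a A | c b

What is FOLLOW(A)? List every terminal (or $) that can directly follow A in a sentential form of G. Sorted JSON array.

Compute FIRST by fixpoint:
pass 1:
  A via A→c: +{c}
  B via B→a A: +{a}
  B via B→c b: +{c}
  S via S→A A: +{c}
  S via S→B a: +{a}
  FIRST(S)={a,c}  FIRST(A)={c}  FIRST(B)={a,c}
pass 2: (stable)
  FIRST(S)={a,c}  FIRST(A)={c}  FIRST(B)={a,c}

FOLLOW iteration:
seed FOLLOW(S) with $
pass 1:
  S→A A: FOLLOW(A) ⊇ FIRST(A) = {c}; new: +{c}
  S→A A: FOLLOW(A) ⊇ FOLLOW(S) ⊇ {$}; new: +{$}
  S→B a: FOLLOW(B) ⊇ FIRST(a) = {a}; new: +{a}
  FOLLOW[S]={$}  FOLLOW[A]={$,c}  FOLLOW[B]={a}
pass 2:
  B→a A: FOLLOW(A) ⊇ FOLLOW(B) ⊇ {a}; new: +{a}
  FOLLOW[S]={$}  FOLLOW[A]={$,a,c}  FOLLOW[B]={a}
pass 3: done
  FOLLOW[S]={$}  FOLLOW[A]={$,a,c}  FOLLOW[B]={a}

FOLLOW(A) = ["$", "a", "c"]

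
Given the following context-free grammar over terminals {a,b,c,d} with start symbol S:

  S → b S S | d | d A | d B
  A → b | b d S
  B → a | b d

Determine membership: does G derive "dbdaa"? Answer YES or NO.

Convert to CNF:
  S -> T0 X3 | T1 A | T1 B | d
  A -> T0 X2 | b
  B -> T0 T1 | a
  T0 -> b
  T1 -> d
  X2 -> T1 S
  X3 -> S S

CYK table (by increasing span):
  cell(0,0) d: {S,T1}  orig:{S}
  cell(1,1) b: {A,T0}  orig:{A}
  cell(2,2) d: {S,T1}  orig:{S}
  cell(3,3) a: {B}
  cell(4,4) a: {B}
  cell(0,1) db: {S}
  cell(1,2) bd: {B}
  cell(2,3) da: {S}
  cell(3,4) aa: ∅
  cell(0,2) dbd: {S,X3}  orig:{S}
  cell(1,3) bda: ∅
  cell(2,4) daa: ∅
  cell(0,3) dbda: {X3}  orig:{}
  cell(1,4) bdaa: ∅
  cell(0,4) dbdaa: ∅

S ∉ T[0,4] ⇒ NO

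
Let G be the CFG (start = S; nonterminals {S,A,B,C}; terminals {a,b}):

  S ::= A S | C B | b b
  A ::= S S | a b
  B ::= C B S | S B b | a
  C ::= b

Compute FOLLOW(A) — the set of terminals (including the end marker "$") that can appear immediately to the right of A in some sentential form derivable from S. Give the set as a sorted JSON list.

FIRST sets, iterate to fixpoint:
[1]
  A via A→a b: +{a}
  B via B→a: +{a}
  C via C→b: +{b}
  S via S→A S: +{a}
  S via S→C B: +{b}
  S: {a,b}  A: {a}  B: {a}  C: {b}
[2]
  A via A→S S: +{b}
  B via B→C B S: +{b}
  S: {a,b}  A: {a,b}  B: {a,b}  C: {b}
[3] done
  S: {a,b}  A: {a,b}  B: {a,b}  C: {b}

FOLLOW iteration:
initialize: $ ∈ FOLLOW(S)
pass 1:
  A→S S: FOLLOW(S) ⊇ FIRST(S) = {a,b}; new: +{a,b}
  B→C B S: FOLLOW(C) ⊇ FIRST(B) = {a,b}; new: +{a,b}
  B→C B S: FOLLOW(B) ⊇ FIRST(S) = {a,b}; new: +{a,b}
  S→A S: FOLLOW(A) ⊇ FIRST(S) = {a,b}; new: +{a,b}
  S→C B: FOLLOW(B) ⊇ FOLLOW(S) ⊇ {$,a,b}; new: +{$}
  FOLLOW(S)={$,a,b}  FOLLOW(A)={a,b}  FOLLOW(B)={$,a,b}  FOLLOW(C)={a,b}
pass 2: done
  FOLLOW(S)={$,a,b}  FOLLOW(A)={a,b}  FOLLOW(B)={$,a,b}  FOLLOW(C)={a,b}

FOLLOW(A) = ["a", "b"]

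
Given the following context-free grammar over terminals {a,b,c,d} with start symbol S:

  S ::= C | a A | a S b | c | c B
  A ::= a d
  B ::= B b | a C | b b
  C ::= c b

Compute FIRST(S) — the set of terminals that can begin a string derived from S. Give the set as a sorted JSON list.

FIRST sets, iterate to fixpoint:
pass 1:
  A via A→a d: +{a}
  B via B→a C: +{a}
  B via B→b b: +{b}
  C via C→c b: +{c}
  S via S→C: +{c}
  S via S→a A: +{a}
  S: {a,c}  A: {a}  B: {a,b}  C: {c}
pass 2: (no change)
  S: {a,c}  A: {a}  B: {a,b}  C: {c}

FIRST(S) = ["a", "c"]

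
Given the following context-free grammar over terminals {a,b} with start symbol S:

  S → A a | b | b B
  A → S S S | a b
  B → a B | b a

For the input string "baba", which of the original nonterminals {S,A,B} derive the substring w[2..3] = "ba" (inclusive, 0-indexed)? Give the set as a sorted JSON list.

Convert to CNF:
  S -> A T0 | T1 B | b
  A -> S X2 | T0 T1
  B -> T0 B | T1 T0
  T0 -> a
  T1 -> b
  X2 -> S S

Fill CYK table bottom-up (cells [i..j] with 2 ≤ i ≤ j ≤ 3 only):
  cell(2,2) b: {S,T1}  orig:{S}
  cell(3,3) a: {T0}  orig:{}
  cell(2,3) ba: {B}

Original NTs in T[2,3] deriving "ba": ["B"]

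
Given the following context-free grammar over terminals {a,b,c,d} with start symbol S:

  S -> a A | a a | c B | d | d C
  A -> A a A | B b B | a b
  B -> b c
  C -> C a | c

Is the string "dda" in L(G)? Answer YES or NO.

CNF form of G:
  S -> T0 A | T0 T0 | T2 B | T3 C | d
  A -> A X4 | B X5 | T0 T1
  B -> T1 T2
  C -> C T0 | c
  T0 -> a
  T1 -> b
  T2 -> c
  T3 -> d
  X4 -> T0 A
  X5 -> T1 B

CYK table (by increasing span):
  [0..0]={S,T3}  "d"  orig:{S}
  [1..1]={S,T3}  "d"  orig:{S}
  [2..2]={T0}  "a"  orig:{}
  [0..1]=∅  "dd"
  [1..2]=∅  "da"
  [0..2]=∅  "dda"

S ∉ T[0,2] ⇒ NO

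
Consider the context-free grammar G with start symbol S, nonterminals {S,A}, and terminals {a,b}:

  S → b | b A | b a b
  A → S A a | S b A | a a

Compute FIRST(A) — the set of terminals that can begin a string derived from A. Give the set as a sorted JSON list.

Compute FIRST by fixpoint:
iter 1:
  A via A→a a: +{a}
  S via S→b: +{b}
  S: {b}  A: {a}
iter 2:
  A via A→S A a: +{b}
  S: {b}  A: {a,b}
iter 3: (stable)
  S: {b}  A: {a,b}

FIRST(A) = ["a", "b"]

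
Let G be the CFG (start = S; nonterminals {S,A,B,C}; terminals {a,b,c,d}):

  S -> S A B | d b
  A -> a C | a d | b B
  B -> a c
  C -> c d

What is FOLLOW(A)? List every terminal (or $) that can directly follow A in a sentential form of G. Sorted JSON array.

Compute FIRST by fixpoint:
[1]
  A via A→a C: +{a}
  A via A→b B: +{b}
  B via B→a c: +{a}
  C via C→c d: +{c}
  S via S→d b: +{d}
  FIRST(S)={d}  FIRST(A)={a,b}  FIRST(B)={a}  FIRST(C)={c}
[2] (no change)
  FIRST(S)={d}  FIRST(A)={a,b}  FIRST(B)={a}  FIRST(C)={c}

FOLLOW iteration:
initialize: $ ∈ FOLLOW(S)
pass 1:
  S→S A B: FOLLOW(S) ⊇ FIRST(A) = {a,b}; new: +{a,b}
  S→S A B: FOLLOW(A) ⊇ FIRST(B) = {a}; new: +{a}
  S→S A B: FOLLOW(B) ⊇ FOLLOW(S) ⊇ {$,a,b}; new: +{$,a,b}
  FOLLOW(S)={$,a,b}  FOLLOW(A)={a}  FOLLOW(B)={$,a,b}  FOLLOW(C)={}
pass 2:
  A→a C: FOLLOW(C) ⊇ FOLLOW(A) ⊇ {a}; new: +{a}
  FOLLOW(S)={$,a,b}  FOLLOW(A)={a}  FOLLOW(B)={$,a,b}  FOLLOW(C)={a}
pass 3: (stable)
  FOLLOW(S)={$,a,b}  FOLLOW(A)={a}  FOLLOW(B)={$,a,b}  FOLLOW(C)={a}

FOLLOW(A) = ["a"]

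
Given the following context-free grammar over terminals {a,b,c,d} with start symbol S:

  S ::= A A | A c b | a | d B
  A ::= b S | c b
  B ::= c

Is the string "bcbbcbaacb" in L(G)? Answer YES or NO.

Convert to CNF:
  S -> A A | A X3 | T2 B | a
  A -> T0 S | T1 T0
  B -> c
  T0 -> b
  T1 -> c
  T2 -> d
  X3 -> T1 T0

Fill CYK table bottom-up:
  T[0,0] 'b' = {T0}  orig:{}
  T[1,1] 'c' = {B,T1}  orig:{B}
  T[2,2] 'b' = {T0}  orig:{}
  T[3,3] 'b' = {T0}  orig:{}
  T[4,4] 'c' = {B,T1}  orig:{B}
  T[5,5] 'b' = {T0}  orig:{}
  T[6,6] 'a' = {S}
  T[7,7] 'a' = {S}
  T[8,8] 'c' = {B,T1}  orig:{B}
  T[9,9] 'b' = {T0}  orig:{}
  T[0,1] 'bc' = ∅
  T[1,2] 'cb' = {A,X3}  orig:{A}
  T[2,3] 'bb' = ∅
  T[3,4] 'bc' = ∅
  T[4,5] 'cb' = {A,X3}  orig:{A}
  T[5,6] 'ba' = {A}
  T[6,7] 'aa' = ∅
  T[7,8] 'ac' = ∅
  T[8,9] 'cb' = {A,X3}  orig:{A}
  T[0,2] 'bcb' = ∅
  T[1,3] 'cbb' = ∅
  T[2,4] 'bbc' = ∅
  T[3,5] 'bcb' = ∅
  T[4,6] 'cba' = ∅
  T[5,7] 'baa' = ∅
  T[6,8] 'aac' = ∅
  T[7,9] 'acb' = ∅
  T[0,3] 'bcbb' = ∅
  T[1,4] 'cbbc' = ∅
  T[2,5] 'bbcb' = ∅
  T[3,6] 'bcba' = ∅
  T[4,7] 'cbaa' = ∅
  T[5,8] 'baac' = ∅
  T[6,9] 'aacb' = ∅
  T[0,4] 'bcbbc' = ∅
  T[1,5] 'cbbcb' = ∅
  T[2,6] 'bbcba' = ∅
  T[3,7] 'bcbaa' = ∅
  T[4,8] 'cbaac' = ∅
  T[5,9] 'baacb' = ∅
  T[0,5] 'bcbbcb' = ∅
  T[1,6] 'cbbcba' = ∅
  T[2,7] 'bbcbaa' = ∅
  T[3,8] 'bcbaac' = ∅
  T[4,9] 'cbaacb' = ∅
  T[0,6] 'bcbbcba' = ∅
  T[1,7] 'cbbcbaa' = ∅
  T[2,8] 'bbcbaac' = ∅
  T[3,9] 'bcbaacb' = ∅
  T[0,7] 'bcbbcbaa' = ∅
  T[1,8] 'cbbcbaac' = ∅
  T[2,9] 'bbcbaacb' = ∅
  T[0,8] 'bcbbcbaac' = ∅
  T[1,9] 'cbbcbaacb' = ∅
  T[0,9] 'bcbbcbaacb' = ∅

S ∉ T[0,9] ⇒ NO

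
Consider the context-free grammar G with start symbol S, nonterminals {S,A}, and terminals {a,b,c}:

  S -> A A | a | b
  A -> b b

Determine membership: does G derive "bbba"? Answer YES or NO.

CNF form of G:
  S -> A A | a | b
  A -> T0 T0
  T0 -> b

CYK table (by increasing span):
  T[0,0] 'b' = {S,T0}  orig:{S}
  T[1,1] 'b' = {S,T0}  orig:{S}
  T[2,2] 'b' = {S,T0}  orig:{S}
  T[3,3] 'a' = {S}
  T[0,1] 'bb' = {A}
  T[1,2] 'bb' = {A}
  T[2,3] 'ba' = ∅
  T[0,2] 'bbb' = ∅
  T[1,3] 'bba' = ∅
  T[0,3] 'bbba' = ∅

S ∉ T[0,3] ⇒ NO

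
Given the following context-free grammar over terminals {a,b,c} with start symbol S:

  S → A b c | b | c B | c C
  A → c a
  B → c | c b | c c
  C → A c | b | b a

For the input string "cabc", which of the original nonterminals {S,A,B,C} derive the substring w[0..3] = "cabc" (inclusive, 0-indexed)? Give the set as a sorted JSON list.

Convert to CNF:
  S -> A X3 | T0 B | T0 C | b
  A -> T0 T1
  B -> T0 T0 | T0 T2 | c
  C -> A T0 | T2 T1 | b
  T0 -> c
  T1 -> a
  T2 -> b
  X3 -> T2 T0

Fill CYK table bottom-up, restricted to cells inside w[0..3]:
  T[0,0] 'c' = {B,T0}  orig:{B}
  T[1,1] 'a' = {T1}  orig:{}
  T[2,2] 'b' = {C,S,T2}  orig:{C,S}
  T[3,3] 'c' = {B,T0}  orig:{B}
  T[0,1] 'ca' = {A}
  T[1,2] 'ab' = ∅
  T[2,3] 'bc' = {X3}  orig:{}
  T[0,2] 'cab' = ∅
  T[1,3] 'abc' = ∅
  T[0,3] 'cabc' = {S}

Original NTs in T[0,3] deriving "cabc": ["S"]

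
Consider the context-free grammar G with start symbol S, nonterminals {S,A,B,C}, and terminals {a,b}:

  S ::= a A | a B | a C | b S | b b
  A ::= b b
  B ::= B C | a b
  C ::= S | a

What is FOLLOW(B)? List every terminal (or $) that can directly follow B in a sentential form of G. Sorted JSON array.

Compute FIRST by fixpoint:
round 1:
  A via A→b b: +{b}
  B via B→a b: +{a}
  C via C→a: +{a}
  S via S→a A: +{a}
  S via S→b S: +{b}
  FIRST(S)={a,b}  FIRST(A)={b}  FIRST(B)={a}  FIRST(C)={a}
round 2:
  C via C→S: +{b}
  FIRST(S)={a,b}  FIRST(A)={b}  FIRST(B)={a}  FIRST(C)={a,b}
round 3: (no change)
  FIRST(S)={a,b}  FIRST(A)={b}  FIRST(B)={a}  FIRST(C)={a,b}

Compute FOLLOW by fixpoint:
FOLLOW(S) := {$}
pass 1:
  B→B C: FOLLOW(B) ⊇ FIRST(C) = {a,b}; new: +{a,b}
  B→B C: FOLLOW(C) ⊇ FOLLOW(B) ⊇ {a,b}; new: +{a,b}
  C→S: FOLLOW(S) ⊇ FOLLOW(C) ⊇ {a,b}; new: +{a,b}
  S→a A: FOLLOW(A) ⊇ FOLLOW(S) ⊇ {$,a,b}; new: +{$,a,b}
  S→a B: FOLLOW(B) ⊇ FOLLOW(S) ⊇ {$,a,b}; new: +{$}
  S→a C: FOLLOW(C) ⊇ FOLLOW(S) ⊇ {$,a,b}; new: +{$}
  S: {$,a,b}  A: {$,a,b}  B: {$,a,b}  C: {$,a,b}
pass 2: (stable)
  S: {$,a,b}  A: {$,a,b}  B: {$,a,b}  C: {$,a,b}

FOLLOW(B) = ["$", "a", "b"]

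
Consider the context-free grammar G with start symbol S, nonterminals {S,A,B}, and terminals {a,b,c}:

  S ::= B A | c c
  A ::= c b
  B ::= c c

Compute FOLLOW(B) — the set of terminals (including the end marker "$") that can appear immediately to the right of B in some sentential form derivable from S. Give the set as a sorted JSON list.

Compute FIRST by fixpoint:
[1]
  A via A→c b: +{c}
  B via B→c c: +{c}
  S via S→B A: +{c}
  FIRST[S]={c}  FIRST[A]={c}  FIRST[B]={c}
[2] (no change)
  FIRST[S]={c}  FIRST[A]={c}  FIRST[B]={c}

FOLLOW sets:
initialize: $ ∈ FOLLOW(S)
iter 1:
  S→B A: FOLLOW(B) ⊇ FIRST(A) = {c}; new: +{c}
  S→B A: FOLLOW(A) ⊇ FOLLOW(S) ⊇ {$}; new: +{$}
  S: {$}  A: {$}  B: {c}
iter 2: (no change)
  S: {$}  A: {$}  B: {c}

FOLLOW(B) = ["c"]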